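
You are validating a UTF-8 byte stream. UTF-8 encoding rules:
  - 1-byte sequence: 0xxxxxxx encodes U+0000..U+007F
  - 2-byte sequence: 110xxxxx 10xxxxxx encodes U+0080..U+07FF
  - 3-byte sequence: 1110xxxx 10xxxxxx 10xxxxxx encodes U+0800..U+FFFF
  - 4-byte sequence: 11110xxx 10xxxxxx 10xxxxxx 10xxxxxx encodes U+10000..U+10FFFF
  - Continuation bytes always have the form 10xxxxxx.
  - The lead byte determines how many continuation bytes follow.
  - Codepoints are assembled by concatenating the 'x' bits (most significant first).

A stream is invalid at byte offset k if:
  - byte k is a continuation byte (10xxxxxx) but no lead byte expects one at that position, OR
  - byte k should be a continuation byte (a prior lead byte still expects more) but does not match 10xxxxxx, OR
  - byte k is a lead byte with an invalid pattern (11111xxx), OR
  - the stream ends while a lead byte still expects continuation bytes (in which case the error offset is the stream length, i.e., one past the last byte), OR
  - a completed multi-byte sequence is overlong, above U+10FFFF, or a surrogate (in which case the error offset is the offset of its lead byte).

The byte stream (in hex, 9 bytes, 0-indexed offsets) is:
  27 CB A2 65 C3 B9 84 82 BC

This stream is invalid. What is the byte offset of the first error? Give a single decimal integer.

Answer: 6

Derivation:
Byte[0]=27: 1-byte ASCII. cp=U+0027
Byte[1]=CB: 2-byte lead, need 1 cont bytes. acc=0xB
Byte[2]=A2: continuation. acc=(acc<<6)|0x22=0x2E2
Completed: cp=U+02E2 (starts at byte 1)
Byte[3]=65: 1-byte ASCII. cp=U+0065
Byte[4]=C3: 2-byte lead, need 1 cont bytes. acc=0x3
Byte[5]=B9: continuation. acc=(acc<<6)|0x39=0xF9
Completed: cp=U+00F9 (starts at byte 4)
Byte[6]=84: INVALID lead byte (not 0xxx/110x/1110/11110)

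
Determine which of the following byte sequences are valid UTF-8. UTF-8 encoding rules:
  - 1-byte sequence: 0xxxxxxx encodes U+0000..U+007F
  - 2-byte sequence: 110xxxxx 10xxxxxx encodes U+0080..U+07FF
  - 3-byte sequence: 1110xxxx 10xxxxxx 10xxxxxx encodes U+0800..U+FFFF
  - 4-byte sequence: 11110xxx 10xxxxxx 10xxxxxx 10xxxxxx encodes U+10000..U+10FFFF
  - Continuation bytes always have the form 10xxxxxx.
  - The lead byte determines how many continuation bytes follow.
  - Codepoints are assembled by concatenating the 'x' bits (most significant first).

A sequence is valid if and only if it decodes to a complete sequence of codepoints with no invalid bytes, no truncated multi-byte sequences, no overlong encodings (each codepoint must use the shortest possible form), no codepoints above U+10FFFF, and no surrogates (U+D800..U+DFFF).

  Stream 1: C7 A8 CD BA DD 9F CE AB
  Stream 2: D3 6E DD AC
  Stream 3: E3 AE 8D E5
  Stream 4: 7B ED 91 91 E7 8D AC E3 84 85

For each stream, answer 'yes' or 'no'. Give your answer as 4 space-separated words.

Answer: yes no no yes

Derivation:
Stream 1: decodes cleanly. VALID
Stream 2: error at byte offset 1. INVALID
Stream 3: error at byte offset 4. INVALID
Stream 4: decodes cleanly. VALID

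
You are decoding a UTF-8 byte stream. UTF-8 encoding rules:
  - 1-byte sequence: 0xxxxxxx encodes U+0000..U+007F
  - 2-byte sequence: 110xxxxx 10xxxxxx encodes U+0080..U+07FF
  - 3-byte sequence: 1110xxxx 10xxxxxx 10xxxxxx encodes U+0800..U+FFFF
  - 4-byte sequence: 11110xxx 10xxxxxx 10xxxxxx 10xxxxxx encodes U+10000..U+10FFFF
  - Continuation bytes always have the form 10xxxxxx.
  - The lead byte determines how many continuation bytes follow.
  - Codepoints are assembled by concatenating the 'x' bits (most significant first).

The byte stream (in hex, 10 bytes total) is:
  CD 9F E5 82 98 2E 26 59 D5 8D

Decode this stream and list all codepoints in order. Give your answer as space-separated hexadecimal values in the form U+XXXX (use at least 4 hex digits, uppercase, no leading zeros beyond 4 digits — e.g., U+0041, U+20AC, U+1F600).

Byte[0]=CD: 2-byte lead, need 1 cont bytes. acc=0xD
Byte[1]=9F: continuation. acc=(acc<<6)|0x1F=0x35F
Completed: cp=U+035F (starts at byte 0)
Byte[2]=E5: 3-byte lead, need 2 cont bytes. acc=0x5
Byte[3]=82: continuation. acc=(acc<<6)|0x02=0x142
Byte[4]=98: continuation. acc=(acc<<6)|0x18=0x5098
Completed: cp=U+5098 (starts at byte 2)
Byte[5]=2E: 1-byte ASCII. cp=U+002E
Byte[6]=26: 1-byte ASCII. cp=U+0026
Byte[7]=59: 1-byte ASCII. cp=U+0059
Byte[8]=D5: 2-byte lead, need 1 cont bytes. acc=0x15
Byte[9]=8D: continuation. acc=(acc<<6)|0x0D=0x54D
Completed: cp=U+054D (starts at byte 8)

Answer: U+035F U+5098 U+002E U+0026 U+0059 U+054D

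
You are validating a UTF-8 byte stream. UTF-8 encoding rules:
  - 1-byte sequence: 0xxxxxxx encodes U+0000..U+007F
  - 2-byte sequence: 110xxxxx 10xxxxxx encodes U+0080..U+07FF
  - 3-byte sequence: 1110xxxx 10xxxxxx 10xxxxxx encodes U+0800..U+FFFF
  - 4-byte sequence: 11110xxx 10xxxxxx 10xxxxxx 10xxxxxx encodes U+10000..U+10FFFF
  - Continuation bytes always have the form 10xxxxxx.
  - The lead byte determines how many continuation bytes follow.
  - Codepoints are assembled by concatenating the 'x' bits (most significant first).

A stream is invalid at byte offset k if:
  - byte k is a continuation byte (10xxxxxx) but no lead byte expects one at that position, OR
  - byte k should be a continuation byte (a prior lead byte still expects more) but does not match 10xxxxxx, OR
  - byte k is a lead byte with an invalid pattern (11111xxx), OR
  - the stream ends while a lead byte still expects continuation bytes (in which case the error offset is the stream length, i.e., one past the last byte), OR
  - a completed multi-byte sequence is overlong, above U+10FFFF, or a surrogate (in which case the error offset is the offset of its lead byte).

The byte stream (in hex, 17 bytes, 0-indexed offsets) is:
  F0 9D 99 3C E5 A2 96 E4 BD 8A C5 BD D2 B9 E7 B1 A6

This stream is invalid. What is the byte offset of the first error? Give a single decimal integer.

Answer: 3

Derivation:
Byte[0]=F0: 4-byte lead, need 3 cont bytes. acc=0x0
Byte[1]=9D: continuation. acc=(acc<<6)|0x1D=0x1D
Byte[2]=99: continuation. acc=(acc<<6)|0x19=0x759
Byte[3]=3C: expected 10xxxxxx continuation. INVALID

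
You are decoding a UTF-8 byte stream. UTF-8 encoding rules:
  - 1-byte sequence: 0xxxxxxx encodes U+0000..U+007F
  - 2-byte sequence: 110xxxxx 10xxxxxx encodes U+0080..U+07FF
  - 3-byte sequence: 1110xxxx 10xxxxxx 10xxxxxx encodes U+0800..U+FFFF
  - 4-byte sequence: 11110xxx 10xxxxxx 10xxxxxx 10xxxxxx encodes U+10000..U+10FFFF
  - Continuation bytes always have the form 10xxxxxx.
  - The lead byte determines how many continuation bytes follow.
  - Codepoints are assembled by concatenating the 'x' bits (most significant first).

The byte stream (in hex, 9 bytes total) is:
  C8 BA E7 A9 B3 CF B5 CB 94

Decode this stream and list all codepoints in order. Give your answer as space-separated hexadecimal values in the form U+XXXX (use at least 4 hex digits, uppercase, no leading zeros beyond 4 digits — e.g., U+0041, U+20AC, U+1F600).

Answer: U+023A U+7A73 U+03F5 U+02D4

Derivation:
Byte[0]=C8: 2-byte lead, need 1 cont bytes. acc=0x8
Byte[1]=BA: continuation. acc=(acc<<6)|0x3A=0x23A
Completed: cp=U+023A (starts at byte 0)
Byte[2]=E7: 3-byte lead, need 2 cont bytes. acc=0x7
Byte[3]=A9: continuation. acc=(acc<<6)|0x29=0x1E9
Byte[4]=B3: continuation. acc=(acc<<6)|0x33=0x7A73
Completed: cp=U+7A73 (starts at byte 2)
Byte[5]=CF: 2-byte lead, need 1 cont bytes. acc=0xF
Byte[6]=B5: continuation. acc=(acc<<6)|0x35=0x3F5
Completed: cp=U+03F5 (starts at byte 5)
Byte[7]=CB: 2-byte lead, need 1 cont bytes. acc=0xB
Byte[8]=94: continuation. acc=(acc<<6)|0x14=0x2D4
Completed: cp=U+02D4 (starts at byte 7)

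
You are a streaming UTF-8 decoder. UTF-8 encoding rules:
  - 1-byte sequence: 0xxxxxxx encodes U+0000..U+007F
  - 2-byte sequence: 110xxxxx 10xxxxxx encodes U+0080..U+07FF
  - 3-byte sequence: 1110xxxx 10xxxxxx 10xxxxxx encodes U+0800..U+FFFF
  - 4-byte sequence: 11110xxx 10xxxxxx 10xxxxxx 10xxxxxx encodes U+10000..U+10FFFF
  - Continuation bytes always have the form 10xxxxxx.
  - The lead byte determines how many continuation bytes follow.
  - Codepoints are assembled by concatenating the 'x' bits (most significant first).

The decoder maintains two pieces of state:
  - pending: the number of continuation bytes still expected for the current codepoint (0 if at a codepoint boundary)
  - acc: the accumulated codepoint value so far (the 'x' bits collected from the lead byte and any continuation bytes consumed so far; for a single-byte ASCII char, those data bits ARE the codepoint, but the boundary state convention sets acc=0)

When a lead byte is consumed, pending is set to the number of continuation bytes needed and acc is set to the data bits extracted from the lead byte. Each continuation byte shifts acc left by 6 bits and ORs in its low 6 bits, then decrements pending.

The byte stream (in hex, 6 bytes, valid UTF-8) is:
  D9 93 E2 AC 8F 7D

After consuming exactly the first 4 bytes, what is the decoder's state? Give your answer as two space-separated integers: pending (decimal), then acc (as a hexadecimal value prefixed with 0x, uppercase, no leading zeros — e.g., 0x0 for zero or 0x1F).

Answer: 1 0xAC

Derivation:
Byte[0]=D9: 2-byte lead. pending=1, acc=0x19
Byte[1]=93: continuation. acc=(acc<<6)|0x13=0x653, pending=0
Byte[2]=E2: 3-byte lead. pending=2, acc=0x2
Byte[3]=AC: continuation. acc=(acc<<6)|0x2C=0xAC, pending=1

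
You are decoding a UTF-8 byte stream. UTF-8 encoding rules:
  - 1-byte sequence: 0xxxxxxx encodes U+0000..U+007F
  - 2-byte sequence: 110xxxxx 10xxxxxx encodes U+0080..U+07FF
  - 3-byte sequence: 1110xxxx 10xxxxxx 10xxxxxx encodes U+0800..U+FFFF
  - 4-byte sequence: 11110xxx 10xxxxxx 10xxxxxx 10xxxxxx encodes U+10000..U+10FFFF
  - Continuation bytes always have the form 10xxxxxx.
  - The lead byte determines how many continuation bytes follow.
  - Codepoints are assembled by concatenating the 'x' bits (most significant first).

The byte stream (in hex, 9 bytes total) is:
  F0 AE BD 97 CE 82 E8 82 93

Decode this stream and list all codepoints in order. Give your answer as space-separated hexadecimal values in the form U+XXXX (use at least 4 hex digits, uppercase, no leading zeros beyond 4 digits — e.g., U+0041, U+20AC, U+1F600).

Byte[0]=F0: 4-byte lead, need 3 cont bytes. acc=0x0
Byte[1]=AE: continuation. acc=(acc<<6)|0x2E=0x2E
Byte[2]=BD: continuation. acc=(acc<<6)|0x3D=0xBBD
Byte[3]=97: continuation. acc=(acc<<6)|0x17=0x2EF57
Completed: cp=U+2EF57 (starts at byte 0)
Byte[4]=CE: 2-byte lead, need 1 cont bytes. acc=0xE
Byte[5]=82: continuation. acc=(acc<<6)|0x02=0x382
Completed: cp=U+0382 (starts at byte 4)
Byte[6]=E8: 3-byte lead, need 2 cont bytes. acc=0x8
Byte[7]=82: continuation. acc=(acc<<6)|0x02=0x202
Byte[8]=93: continuation. acc=(acc<<6)|0x13=0x8093
Completed: cp=U+8093 (starts at byte 6)

Answer: U+2EF57 U+0382 U+8093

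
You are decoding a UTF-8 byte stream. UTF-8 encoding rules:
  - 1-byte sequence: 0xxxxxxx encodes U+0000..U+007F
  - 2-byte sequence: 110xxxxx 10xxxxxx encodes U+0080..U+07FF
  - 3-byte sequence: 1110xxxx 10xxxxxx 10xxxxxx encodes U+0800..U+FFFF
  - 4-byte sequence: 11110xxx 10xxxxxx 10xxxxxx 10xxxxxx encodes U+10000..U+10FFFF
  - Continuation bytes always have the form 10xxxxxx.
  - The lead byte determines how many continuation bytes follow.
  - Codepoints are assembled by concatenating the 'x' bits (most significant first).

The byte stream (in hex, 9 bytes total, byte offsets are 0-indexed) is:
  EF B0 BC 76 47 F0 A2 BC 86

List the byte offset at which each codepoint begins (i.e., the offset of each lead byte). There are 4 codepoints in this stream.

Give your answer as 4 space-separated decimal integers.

Byte[0]=EF: 3-byte lead, need 2 cont bytes. acc=0xF
Byte[1]=B0: continuation. acc=(acc<<6)|0x30=0x3F0
Byte[2]=BC: continuation. acc=(acc<<6)|0x3C=0xFC3C
Completed: cp=U+FC3C (starts at byte 0)
Byte[3]=76: 1-byte ASCII. cp=U+0076
Byte[4]=47: 1-byte ASCII. cp=U+0047
Byte[5]=F0: 4-byte lead, need 3 cont bytes. acc=0x0
Byte[6]=A2: continuation. acc=(acc<<6)|0x22=0x22
Byte[7]=BC: continuation. acc=(acc<<6)|0x3C=0x8BC
Byte[8]=86: continuation. acc=(acc<<6)|0x06=0x22F06
Completed: cp=U+22F06 (starts at byte 5)

Answer: 0 3 4 5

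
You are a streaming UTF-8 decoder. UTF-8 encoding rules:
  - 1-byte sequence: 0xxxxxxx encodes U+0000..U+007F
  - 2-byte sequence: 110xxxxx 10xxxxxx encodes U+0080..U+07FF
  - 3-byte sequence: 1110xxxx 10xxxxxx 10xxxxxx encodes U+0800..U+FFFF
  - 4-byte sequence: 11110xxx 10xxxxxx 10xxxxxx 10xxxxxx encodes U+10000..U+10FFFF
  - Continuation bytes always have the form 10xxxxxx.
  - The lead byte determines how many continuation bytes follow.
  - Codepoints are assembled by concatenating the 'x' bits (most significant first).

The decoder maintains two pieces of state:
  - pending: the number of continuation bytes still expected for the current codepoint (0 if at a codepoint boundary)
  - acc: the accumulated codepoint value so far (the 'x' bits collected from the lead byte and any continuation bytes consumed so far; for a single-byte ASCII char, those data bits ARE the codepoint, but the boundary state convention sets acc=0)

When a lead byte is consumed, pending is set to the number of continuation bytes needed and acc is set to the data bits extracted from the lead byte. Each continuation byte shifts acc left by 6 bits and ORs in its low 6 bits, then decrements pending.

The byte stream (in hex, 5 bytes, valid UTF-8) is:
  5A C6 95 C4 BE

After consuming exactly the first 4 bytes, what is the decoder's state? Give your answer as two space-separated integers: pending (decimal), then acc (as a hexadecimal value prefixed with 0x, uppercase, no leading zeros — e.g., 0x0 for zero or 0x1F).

Answer: 1 0x4

Derivation:
Byte[0]=5A: 1-byte. pending=0, acc=0x0
Byte[1]=C6: 2-byte lead. pending=1, acc=0x6
Byte[2]=95: continuation. acc=(acc<<6)|0x15=0x195, pending=0
Byte[3]=C4: 2-byte lead. pending=1, acc=0x4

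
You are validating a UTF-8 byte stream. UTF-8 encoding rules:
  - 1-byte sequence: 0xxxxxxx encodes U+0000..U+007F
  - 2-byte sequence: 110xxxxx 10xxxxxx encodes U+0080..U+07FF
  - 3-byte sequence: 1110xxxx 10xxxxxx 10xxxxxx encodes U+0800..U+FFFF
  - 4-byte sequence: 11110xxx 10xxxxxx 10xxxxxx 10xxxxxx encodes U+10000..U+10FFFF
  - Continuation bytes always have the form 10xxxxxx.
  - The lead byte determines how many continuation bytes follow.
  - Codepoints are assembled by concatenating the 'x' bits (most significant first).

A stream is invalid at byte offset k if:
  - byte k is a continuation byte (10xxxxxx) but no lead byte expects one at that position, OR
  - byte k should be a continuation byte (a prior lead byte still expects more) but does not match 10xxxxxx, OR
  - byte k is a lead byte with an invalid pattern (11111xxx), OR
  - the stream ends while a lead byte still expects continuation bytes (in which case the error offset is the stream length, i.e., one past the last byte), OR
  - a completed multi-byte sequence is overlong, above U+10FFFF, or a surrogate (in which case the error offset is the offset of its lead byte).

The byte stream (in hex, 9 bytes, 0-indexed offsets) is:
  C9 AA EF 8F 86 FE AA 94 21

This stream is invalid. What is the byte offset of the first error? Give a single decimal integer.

Byte[0]=C9: 2-byte lead, need 1 cont bytes. acc=0x9
Byte[1]=AA: continuation. acc=(acc<<6)|0x2A=0x26A
Completed: cp=U+026A (starts at byte 0)
Byte[2]=EF: 3-byte lead, need 2 cont bytes. acc=0xF
Byte[3]=8F: continuation. acc=(acc<<6)|0x0F=0x3CF
Byte[4]=86: continuation. acc=(acc<<6)|0x06=0xF3C6
Completed: cp=U+F3C6 (starts at byte 2)
Byte[5]=FE: INVALID lead byte (not 0xxx/110x/1110/11110)

Answer: 5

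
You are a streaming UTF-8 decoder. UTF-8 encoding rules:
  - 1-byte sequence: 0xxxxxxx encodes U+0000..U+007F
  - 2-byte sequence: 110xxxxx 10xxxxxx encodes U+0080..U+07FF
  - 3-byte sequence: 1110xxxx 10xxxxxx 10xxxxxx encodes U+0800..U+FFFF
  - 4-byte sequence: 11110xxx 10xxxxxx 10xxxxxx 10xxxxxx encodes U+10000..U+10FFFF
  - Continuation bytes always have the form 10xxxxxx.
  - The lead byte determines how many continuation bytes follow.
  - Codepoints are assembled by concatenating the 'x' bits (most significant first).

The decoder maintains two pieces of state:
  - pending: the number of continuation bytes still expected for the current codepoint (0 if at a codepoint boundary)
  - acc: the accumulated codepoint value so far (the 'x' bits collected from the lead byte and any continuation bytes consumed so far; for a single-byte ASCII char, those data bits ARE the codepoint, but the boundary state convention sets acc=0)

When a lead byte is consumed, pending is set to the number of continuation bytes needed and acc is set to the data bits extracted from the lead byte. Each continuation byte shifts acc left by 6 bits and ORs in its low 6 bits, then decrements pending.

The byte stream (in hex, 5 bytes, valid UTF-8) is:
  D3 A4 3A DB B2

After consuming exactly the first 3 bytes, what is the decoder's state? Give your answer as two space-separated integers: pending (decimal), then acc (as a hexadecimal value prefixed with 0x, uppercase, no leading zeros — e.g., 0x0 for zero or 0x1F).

Answer: 0 0x0

Derivation:
Byte[0]=D3: 2-byte lead. pending=1, acc=0x13
Byte[1]=A4: continuation. acc=(acc<<6)|0x24=0x4E4, pending=0
Byte[2]=3A: 1-byte. pending=0, acc=0x0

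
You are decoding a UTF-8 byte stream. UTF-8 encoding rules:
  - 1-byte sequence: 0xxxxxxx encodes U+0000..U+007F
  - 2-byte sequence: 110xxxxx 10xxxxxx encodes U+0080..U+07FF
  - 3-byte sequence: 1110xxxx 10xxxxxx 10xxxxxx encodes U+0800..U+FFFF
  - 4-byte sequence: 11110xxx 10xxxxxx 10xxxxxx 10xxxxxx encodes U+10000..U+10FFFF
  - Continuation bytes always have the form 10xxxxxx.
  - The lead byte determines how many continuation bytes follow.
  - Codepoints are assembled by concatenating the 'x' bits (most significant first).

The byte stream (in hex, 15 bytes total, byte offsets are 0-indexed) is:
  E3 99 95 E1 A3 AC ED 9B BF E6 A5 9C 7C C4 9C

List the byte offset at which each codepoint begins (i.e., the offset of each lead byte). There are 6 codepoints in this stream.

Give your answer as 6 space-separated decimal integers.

Answer: 0 3 6 9 12 13

Derivation:
Byte[0]=E3: 3-byte lead, need 2 cont bytes. acc=0x3
Byte[1]=99: continuation. acc=(acc<<6)|0x19=0xD9
Byte[2]=95: continuation. acc=(acc<<6)|0x15=0x3655
Completed: cp=U+3655 (starts at byte 0)
Byte[3]=E1: 3-byte lead, need 2 cont bytes. acc=0x1
Byte[4]=A3: continuation. acc=(acc<<6)|0x23=0x63
Byte[5]=AC: continuation. acc=(acc<<6)|0x2C=0x18EC
Completed: cp=U+18EC (starts at byte 3)
Byte[6]=ED: 3-byte lead, need 2 cont bytes. acc=0xD
Byte[7]=9B: continuation. acc=(acc<<6)|0x1B=0x35B
Byte[8]=BF: continuation. acc=(acc<<6)|0x3F=0xD6FF
Completed: cp=U+D6FF (starts at byte 6)
Byte[9]=E6: 3-byte lead, need 2 cont bytes. acc=0x6
Byte[10]=A5: continuation. acc=(acc<<6)|0x25=0x1A5
Byte[11]=9C: continuation. acc=(acc<<6)|0x1C=0x695C
Completed: cp=U+695C (starts at byte 9)
Byte[12]=7C: 1-byte ASCII. cp=U+007C
Byte[13]=C4: 2-byte lead, need 1 cont bytes. acc=0x4
Byte[14]=9C: continuation. acc=(acc<<6)|0x1C=0x11C
Completed: cp=U+011C (starts at byte 13)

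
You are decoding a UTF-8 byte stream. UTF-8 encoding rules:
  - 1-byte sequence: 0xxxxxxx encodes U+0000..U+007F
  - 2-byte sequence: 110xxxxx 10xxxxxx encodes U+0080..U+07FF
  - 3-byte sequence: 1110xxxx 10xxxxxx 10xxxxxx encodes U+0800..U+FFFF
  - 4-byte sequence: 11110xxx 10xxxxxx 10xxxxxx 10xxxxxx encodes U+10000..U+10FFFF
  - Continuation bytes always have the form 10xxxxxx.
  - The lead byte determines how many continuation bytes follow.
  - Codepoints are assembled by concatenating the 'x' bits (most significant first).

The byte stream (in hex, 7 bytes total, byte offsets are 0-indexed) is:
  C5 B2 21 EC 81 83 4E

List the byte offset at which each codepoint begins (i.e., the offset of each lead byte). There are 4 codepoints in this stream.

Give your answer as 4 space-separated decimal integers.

Byte[0]=C5: 2-byte lead, need 1 cont bytes. acc=0x5
Byte[1]=B2: continuation. acc=(acc<<6)|0x32=0x172
Completed: cp=U+0172 (starts at byte 0)
Byte[2]=21: 1-byte ASCII. cp=U+0021
Byte[3]=EC: 3-byte lead, need 2 cont bytes. acc=0xC
Byte[4]=81: continuation. acc=(acc<<6)|0x01=0x301
Byte[5]=83: continuation. acc=(acc<<6)|0x03=0xC043
Completed: cp=U+C043 (starts at byte 3)
Byte[6]=4E: 1-byte ASCII. cp=U+004E

Answer: 0 2 3 6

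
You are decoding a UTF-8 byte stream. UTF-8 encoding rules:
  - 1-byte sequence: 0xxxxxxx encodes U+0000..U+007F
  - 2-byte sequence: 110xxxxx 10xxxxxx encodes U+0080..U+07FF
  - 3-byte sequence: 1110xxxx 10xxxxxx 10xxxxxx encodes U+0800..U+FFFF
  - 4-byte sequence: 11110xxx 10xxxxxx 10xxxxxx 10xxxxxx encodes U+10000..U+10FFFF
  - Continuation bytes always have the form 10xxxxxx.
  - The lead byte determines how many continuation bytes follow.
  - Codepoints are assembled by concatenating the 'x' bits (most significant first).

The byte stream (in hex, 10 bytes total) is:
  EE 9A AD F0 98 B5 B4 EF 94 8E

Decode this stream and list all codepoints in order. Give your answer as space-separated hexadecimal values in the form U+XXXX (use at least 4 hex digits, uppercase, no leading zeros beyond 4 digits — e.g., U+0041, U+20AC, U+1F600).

Byte[0]=EE: 3-byte lead, need 2 cont bytes. acc=0xE
Byte[1]=9A: continuation. acc=(acc<<6)|0x1A=0x39A
Byte[2]=AD: continuation. acc=(acc<<6)|0x2D=0xE6AD
Completed: cp=U+E6AD (starts at byte 0)
Byte[3]=F0: 4-byte lead, need 3 cont bytes. acc=0x0
Byte[4]=98: continuation. acc=(acc<<6)|0x18=0x18
Byte[5]=B5: continuation. acc=(acc<<6)|0x35=0x635
Byte[6]=B4: continuation. acc=(acc<<6)|0x34=0x18D74
Completed: cp=U+18D74 (starts at byte 3)
Byte[7]=EF: 3-byte lead, need 2 cont bytes. acc=0xF
Byte[8]=94: continuation. acc=(acc<<6)|0x14=0x3D4
Byte[9]=8E: continuation. acc=(acc<<6)|0x0E=0xF50E
Completed: cp=U+F50E (starts at byte 7)

Answer: U+E6AD U+18D74 U+F50E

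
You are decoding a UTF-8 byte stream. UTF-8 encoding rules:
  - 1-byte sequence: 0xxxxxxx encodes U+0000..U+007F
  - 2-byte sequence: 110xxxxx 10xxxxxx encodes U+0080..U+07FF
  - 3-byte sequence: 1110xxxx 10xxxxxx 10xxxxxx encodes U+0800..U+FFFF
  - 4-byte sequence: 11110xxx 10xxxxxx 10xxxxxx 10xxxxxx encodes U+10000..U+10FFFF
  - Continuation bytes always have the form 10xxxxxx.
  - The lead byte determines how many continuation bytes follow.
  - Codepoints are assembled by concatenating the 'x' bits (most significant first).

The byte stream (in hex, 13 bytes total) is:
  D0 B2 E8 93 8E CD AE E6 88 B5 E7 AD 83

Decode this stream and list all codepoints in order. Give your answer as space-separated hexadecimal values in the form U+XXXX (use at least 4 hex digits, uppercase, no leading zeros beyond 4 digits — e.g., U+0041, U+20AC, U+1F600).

Answer: U+0432 U+84CE U+036E U+6235 U+7B43

Derivation:
Byte[0]=D0: 2-byte lead, need 1 cont bytes. acc=0x10
Byte[1]=B2: continuation. acc=(acc<<6)|0x32=0x432
Completed: cp=U+0432 (starts at byte 0)
Byte[2]=E8: 3-byte lead, need 2 cont bytes. acc=0x8
Byte[3]=93: continuation. acc=(acc<<6)|0x13=0x213
Byte[4]=8E: continuation. acc=(acc<<6)|0x0E=0x84CE
Completed: cp=U+84CE (starts at byte 2)
Byte[5]=CD: 2-byte lead, need 1 cont bytes. acc=0xD
Byte[6]=AE: continuation. acc=(acc<<6)|0x2E=0x36E
Completed: cp=U+036E (starts at byte 5)
Byte[7]=E6: 3-byte lead, need 2 cont bytes. acc=0x6
Byte[8]=88: continuation. acc=(acc<<6)|0x08=0x188
Byte[9]=B5: continuation. acc=(acc<<6)|0x35=0x6235
Completed: cp=U+6235 (starts at byte 7)
Byte[10]=E7: 3-byte lead, need 2 cont bytes. acc=0x7
Byte[11]=AD: continuation. acc=(acc<<6)|0x2D=0x1ED
Byte[12]=83: continuation. acc=(acc<<6)|0x03=0x7B43
Completed: cp=U+7B43 (starts at byte 10)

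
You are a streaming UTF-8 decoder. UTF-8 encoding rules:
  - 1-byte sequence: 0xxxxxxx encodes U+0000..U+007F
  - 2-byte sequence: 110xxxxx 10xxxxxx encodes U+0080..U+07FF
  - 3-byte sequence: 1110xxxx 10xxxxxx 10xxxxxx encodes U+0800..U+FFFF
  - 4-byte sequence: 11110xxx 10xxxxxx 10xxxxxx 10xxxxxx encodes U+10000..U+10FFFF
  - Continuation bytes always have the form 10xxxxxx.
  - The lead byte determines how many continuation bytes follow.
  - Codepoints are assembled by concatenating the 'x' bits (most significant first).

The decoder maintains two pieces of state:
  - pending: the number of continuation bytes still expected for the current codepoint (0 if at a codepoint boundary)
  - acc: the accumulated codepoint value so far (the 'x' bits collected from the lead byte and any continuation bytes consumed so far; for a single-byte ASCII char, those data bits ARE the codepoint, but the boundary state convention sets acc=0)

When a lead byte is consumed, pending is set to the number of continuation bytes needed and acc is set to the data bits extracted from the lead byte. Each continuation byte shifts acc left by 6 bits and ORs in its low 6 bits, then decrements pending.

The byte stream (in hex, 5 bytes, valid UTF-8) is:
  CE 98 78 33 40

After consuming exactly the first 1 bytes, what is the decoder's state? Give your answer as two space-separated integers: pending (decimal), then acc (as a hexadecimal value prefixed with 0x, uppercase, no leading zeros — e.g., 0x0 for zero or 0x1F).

Byte[0]=CE: 2-byte lead. pending=1, acc=0xE

Answer: 1 0xE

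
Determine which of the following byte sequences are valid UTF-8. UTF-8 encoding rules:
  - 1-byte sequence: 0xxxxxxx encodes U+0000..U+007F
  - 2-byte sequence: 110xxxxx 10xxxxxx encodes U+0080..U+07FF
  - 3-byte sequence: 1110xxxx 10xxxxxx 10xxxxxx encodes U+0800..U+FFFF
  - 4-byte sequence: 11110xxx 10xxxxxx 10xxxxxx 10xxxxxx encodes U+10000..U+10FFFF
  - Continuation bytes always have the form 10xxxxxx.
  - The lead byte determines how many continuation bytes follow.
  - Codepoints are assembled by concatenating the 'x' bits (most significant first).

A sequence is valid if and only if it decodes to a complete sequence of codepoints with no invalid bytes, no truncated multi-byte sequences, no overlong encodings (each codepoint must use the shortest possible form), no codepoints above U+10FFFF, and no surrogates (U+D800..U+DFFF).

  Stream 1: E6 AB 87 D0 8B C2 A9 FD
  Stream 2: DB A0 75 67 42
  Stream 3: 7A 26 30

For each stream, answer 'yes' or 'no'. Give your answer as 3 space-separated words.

Answer: no yes yes

Derivation:
Stream 1: error at byte offset 7. INVALID
Stream 2: decodes cleanly. VALID
Stream 3: decodes cleanly. VALID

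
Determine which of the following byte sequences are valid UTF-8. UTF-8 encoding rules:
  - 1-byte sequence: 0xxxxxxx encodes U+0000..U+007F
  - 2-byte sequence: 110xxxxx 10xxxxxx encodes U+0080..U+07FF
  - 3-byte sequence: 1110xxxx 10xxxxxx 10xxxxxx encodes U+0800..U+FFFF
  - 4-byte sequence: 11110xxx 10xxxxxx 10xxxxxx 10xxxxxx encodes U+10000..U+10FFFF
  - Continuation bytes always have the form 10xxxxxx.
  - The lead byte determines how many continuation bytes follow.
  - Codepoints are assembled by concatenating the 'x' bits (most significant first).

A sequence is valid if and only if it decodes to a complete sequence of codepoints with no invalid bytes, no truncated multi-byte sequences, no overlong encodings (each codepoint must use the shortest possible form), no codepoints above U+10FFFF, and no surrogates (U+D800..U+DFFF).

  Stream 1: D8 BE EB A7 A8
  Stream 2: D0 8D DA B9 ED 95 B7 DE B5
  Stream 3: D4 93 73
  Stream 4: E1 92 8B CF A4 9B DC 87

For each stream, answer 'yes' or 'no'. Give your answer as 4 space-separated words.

Answer: yes yes yes no

Derivation:
Stream 1: decodes cleanly. VALID
Stream 2: decodes cleanly. VALID
Stream 3: decodes cleanly. VALID
Stream 4: error at byte offset 5. INVALID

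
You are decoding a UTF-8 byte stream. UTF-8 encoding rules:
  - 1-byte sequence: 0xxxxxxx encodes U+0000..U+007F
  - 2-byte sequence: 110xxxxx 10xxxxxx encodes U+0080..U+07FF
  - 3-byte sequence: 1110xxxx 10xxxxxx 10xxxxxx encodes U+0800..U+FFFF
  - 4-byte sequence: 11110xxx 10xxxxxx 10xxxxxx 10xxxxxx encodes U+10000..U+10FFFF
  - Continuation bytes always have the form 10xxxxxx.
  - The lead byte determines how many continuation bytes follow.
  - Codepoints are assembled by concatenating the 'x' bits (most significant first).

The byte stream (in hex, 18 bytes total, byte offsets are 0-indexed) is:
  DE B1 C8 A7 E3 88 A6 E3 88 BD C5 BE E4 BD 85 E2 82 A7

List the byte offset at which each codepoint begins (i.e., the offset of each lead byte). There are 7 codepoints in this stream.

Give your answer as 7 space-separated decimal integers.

Answer: 0 2 4 7 10 12 15

Derivation:
Byte[0]=DE: 2-byte lead, need 1 cont bytes. acc=0x1E
Byte[1]=B1: continuation. acc=(acc<<6)|0x31=0x7B1
Completed: cp=U+07B1 (starts at byte 0)
Byte[2]=C8: 2-byte lead, need 1 cont bytes. acc=0x8
Byte[3]=A7: continuation. acc=(acc<<6)|0x27=0x227
Completed: cp=U+0227 (starts at byte 2)
Byte[4]=E3: 3-byte lead, need 2 cont bytes. acc=0x3
Byte[5]=88: continuation. acc=(acc<<6)|0x08=0xC8
Byte[6]=A6: continuation. acc=(acc<<6)|0x26=0x3226
Completed: cp=U+3226 (starts at byte 4)
Byte[7]=E3: 3-byte lead, need 2 cont bytes. acc=0x3
Byte[8]=88: continuation. acc=(acc<<6)|0x08=0xC8
Byte[9]=BD: continuation. acc=(acc<<6)|0x3D=0x323D
Completed: cp=U+323D (starts at byte 7)
Byte[10]=C5: 2-byte lead, need 1 cont bytes. acc=0x5
Byte[11]=BE: continuation. acc=(acc<<6)|0x3E=0x17E
Completed: cp=U+017E (starts at byte 10)
Byte[12]=E4: 3-byte lead, need 2 cont bytes. acc=0x4
Byte[13]=BD: continuation. acc=(acc<<6)|0x3D=0x13D
Byte[14]=85: continuation. acc=(acc<<6)|0x05=0x4F45
Completed: cp=U+4F45 (starts at byte 12)
Byte[15]=E2: 3-byte lead, need 2 cont bytes. acc=0x2
Byte[16]=82: continuation. acc=(acc<<6)|0x02=0x82
Byte[17]=A7: continuation. acc=(acc<<6)|0x27=0x20A7
Completed: cp=U+20A7 (starts at byte 15)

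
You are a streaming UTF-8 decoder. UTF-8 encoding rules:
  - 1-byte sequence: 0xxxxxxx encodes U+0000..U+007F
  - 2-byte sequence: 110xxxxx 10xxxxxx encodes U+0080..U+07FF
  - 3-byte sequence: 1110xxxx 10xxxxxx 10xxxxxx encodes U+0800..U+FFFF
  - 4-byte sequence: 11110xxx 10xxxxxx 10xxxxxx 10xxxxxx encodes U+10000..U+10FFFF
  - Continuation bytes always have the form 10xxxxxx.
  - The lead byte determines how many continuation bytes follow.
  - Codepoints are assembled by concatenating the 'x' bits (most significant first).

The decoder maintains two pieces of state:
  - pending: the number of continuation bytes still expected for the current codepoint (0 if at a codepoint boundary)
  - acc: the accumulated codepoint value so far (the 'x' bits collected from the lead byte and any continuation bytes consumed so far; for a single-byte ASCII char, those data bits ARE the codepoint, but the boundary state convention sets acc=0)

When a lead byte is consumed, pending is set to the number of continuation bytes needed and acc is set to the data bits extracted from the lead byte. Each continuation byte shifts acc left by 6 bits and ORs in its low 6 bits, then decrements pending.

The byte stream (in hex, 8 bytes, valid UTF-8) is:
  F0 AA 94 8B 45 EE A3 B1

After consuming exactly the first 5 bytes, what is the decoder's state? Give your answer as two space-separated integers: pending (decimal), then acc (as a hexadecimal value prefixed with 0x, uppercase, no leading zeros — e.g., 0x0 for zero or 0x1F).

Byte[0]=F0: 4-byte lead. pending=3, acc=0x0
Byte[1]=AA: continuation. acc=(acc<<6)|0x2A=0x2A, pending=2
Byte[2]=94: continuation. acc=(acc<<6)|0x14=0xA94, pending=1
Byte[3]=8B: continuation. acc=(acc<<6)|0x0B=0x2A50B, pending=0
Byte[4]=45: 1-byte. pending=0, acc=0x0

Answer: 0 0x0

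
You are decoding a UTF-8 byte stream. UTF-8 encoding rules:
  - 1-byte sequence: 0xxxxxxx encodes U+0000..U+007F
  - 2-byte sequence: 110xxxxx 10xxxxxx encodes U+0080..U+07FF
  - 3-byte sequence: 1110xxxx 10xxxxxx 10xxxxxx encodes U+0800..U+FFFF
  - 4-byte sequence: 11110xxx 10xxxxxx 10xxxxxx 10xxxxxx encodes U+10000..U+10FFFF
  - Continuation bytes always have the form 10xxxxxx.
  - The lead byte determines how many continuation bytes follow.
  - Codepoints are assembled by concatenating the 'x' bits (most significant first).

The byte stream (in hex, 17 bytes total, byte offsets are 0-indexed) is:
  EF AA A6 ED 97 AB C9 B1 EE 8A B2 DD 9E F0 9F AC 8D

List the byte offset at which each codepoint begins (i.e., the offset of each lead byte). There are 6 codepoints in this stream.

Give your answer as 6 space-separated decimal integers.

Answer: 0 3 6 8 11 13

Derivation:
Byte[0]=EF: 3-byte lead, need 2 cont bytes. acc=0xF
Byte[1]=AA: continuation. acc=(acc<<6)|0x2A=0x3EA
Byte[2]=A6: continuation. acc=(acc<<6)|0x26=0xFAA6
Completed: cp=U+FAA6 (starts at byte 0)
Byte[3]=ED: 3-byte lead, need 2 cont bytes. acc=0xD
Byte[4]=97: continuation. acc=(acc<<6)|0x17=0x357
Byte[5]=AB: continuation. acc=(acc<<6)|0x2B=0xD5EB
Completed: cp=U+D5EB (starts at byte 3)
Byte[6]=C9: 2-byte lead, need 1 cont bytes. acc=0x9
Byte[7]=B1: continuation. acc=(acc<<6)|0x31=0x271
Completed: cp=U+0271 (starts at byte 6)
Byte[8]=EE: 3-byte lead, need 2 cont bytes. acc=0xE
Byte[9]=8A: continuation. acc=(acc<<6)|0x0A=0x38A
Byte[10]=B2: continuation. acc=(acc<<6)|0x32=0xE2B2
Completed: cp=U+E2B2 (starts at byte 8)
Byte[11]=DD: 2-byte lead, need 1 cont bytes. acc=0x1D
Byte[12]=9E: continuation. acc=(acc<<6)|0x1E=0x75E
Completed: cp=U+075E (starts at byte 11)
Byte[13]=F0: 4-byte lead, need 3 cont bytes. acc=0x0
Byte[14]=9F: continuation. acc=(acc<<6)|0x1F=0x1F
Byte[15]=AC: continuation. acc=(acc<<6)|0x2C=0x7EC
Byte[16]=8D: continuation. acc=(acc<<6)|0x0D=0x1FB0D
Completed: cp=U+1FB0D (starts at byte 13)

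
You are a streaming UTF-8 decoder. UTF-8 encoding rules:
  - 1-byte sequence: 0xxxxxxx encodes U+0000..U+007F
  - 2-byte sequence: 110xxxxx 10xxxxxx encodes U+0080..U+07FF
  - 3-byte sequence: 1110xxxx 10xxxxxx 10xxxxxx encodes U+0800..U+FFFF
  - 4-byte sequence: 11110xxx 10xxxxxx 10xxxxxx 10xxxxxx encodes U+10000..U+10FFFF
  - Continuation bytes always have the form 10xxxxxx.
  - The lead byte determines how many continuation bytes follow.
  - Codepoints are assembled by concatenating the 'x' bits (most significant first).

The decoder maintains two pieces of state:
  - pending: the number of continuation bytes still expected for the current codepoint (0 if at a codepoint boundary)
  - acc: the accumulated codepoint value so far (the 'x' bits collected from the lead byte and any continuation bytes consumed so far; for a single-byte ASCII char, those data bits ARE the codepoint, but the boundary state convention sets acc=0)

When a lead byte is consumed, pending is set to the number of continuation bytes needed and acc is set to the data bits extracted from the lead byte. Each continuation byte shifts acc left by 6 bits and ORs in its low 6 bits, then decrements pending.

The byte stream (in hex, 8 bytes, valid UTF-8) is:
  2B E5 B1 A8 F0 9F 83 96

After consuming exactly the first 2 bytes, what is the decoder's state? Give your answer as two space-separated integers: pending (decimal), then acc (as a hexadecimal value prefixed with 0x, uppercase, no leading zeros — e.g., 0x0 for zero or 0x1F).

Byte[0]=2B: 1-byte. pending=0, acc=0x0
Byte[1]=E5: 3-byte lead. pending=2, acc=0x5

Answer: 2 0x5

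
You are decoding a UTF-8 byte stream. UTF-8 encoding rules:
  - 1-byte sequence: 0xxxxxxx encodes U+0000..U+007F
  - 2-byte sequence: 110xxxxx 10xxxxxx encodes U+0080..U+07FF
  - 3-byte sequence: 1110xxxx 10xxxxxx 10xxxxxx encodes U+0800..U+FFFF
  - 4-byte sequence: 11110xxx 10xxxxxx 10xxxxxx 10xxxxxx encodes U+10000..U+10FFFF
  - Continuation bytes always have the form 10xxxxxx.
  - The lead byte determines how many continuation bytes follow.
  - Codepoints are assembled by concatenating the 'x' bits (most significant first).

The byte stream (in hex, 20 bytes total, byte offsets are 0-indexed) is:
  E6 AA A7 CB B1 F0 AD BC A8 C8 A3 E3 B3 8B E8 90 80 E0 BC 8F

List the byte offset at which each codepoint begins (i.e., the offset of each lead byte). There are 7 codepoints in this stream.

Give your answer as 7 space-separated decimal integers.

Answer: 0 3 5 9 11 14 17

Derivation:
Byte[0]=E6: 3-byte lead, need 2 cont bytes. acc=0x6
Byte[1]=AA: continuation. acc=(acc<<6)|0x2A=0x1AA
Byte[2]=A7: continuation. acc=(acc<<6)|0x27=0x6AA7
Completed: cp=U+6AA7 (starts at byte 0)
Byte[3]=CB: 2-byte lead, need 1 cont bytes. acc=0xB
Byte[4]=B1: continuation. acc=(acc<<6)|0x31=0x2F1
Completed: cp=U+02F1 (starts at byte 3)
Byte[5]=F0: 4-byte lead, need 3 cont bytes. acc=0x0
Byte[6]=AD: continuation. acc=(acc<<6)|0x2D=0x2D
Byte[7]=BC: continuation. acc=(acc<<6)|0x3C=0xB7C
Byte[8]=A8: continuation. acc=(acc<<6)|0x28=0x2DF28
Completed: cp=U+2DF28 (starts at byte 5)
Byte[9]=C8: 2-byte lead, need 1 cont bytes. acc=0x8
Byte[10]=A3: continuation. acc=(acc<<6)|0x23=0x223
Completed: cp=U+0223 (starts at byte 9)
Byte[11]=E3: 3-byte lead, need 2 cont bytes. acc=0x3
Byte[12]=B3: continuation. acc=(acc<<6)|0x33=0xF3
Byte[13]=8B: continuation. acc=(acc<<6)|0x0B=0x3CCB
Completed: cp=U+3CCB (starts at byte 11)
Byte[14]=E8: 3-byte lead, need 2 cont bytes. acc=0x8
Byte[15]=90: continuation. acc=(acc<<6)|0x10=0x210
Byte[16]=80: continuation. acc=(acc<<6)|0x00=0x8400
Completed: cp=U+8400 (starts at byte 14)
Byte[17]=E0: 3-byte lead, need 2 cont bytes. acc=0x0
Byte[18]=BC: continuation. acc=(acc<<6)|0x3C=0x3C
Byte[19]=8F: continuation. acc=(acc<<6)|0x0F=0xF0F
Completed: cp=U+0F0F (starts at byte 17)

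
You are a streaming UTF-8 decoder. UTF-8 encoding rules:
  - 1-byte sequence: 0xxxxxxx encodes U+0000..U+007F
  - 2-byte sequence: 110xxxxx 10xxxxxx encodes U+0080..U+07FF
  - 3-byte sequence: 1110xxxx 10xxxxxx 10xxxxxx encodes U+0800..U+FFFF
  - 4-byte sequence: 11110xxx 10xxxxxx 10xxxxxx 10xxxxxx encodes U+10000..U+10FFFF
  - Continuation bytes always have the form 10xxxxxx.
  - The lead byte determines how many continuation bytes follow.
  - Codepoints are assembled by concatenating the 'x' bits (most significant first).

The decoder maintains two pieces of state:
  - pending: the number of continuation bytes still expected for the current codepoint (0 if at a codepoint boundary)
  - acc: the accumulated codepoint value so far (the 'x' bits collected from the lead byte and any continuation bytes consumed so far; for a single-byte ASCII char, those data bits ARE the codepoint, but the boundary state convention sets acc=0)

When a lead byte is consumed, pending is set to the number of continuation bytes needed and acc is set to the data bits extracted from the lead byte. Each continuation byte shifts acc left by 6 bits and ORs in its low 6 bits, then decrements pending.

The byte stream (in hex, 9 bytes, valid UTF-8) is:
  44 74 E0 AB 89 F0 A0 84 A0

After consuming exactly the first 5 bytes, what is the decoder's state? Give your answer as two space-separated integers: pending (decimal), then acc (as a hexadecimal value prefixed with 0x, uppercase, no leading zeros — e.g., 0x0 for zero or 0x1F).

Byte[0]=44: 1-byte. pending=0, acc=0x0
Byte[1]=74: 1-byte. pending=0, acc=0x0
Byte[2]=E0: 3-byte lead. pending=2, acc=0x0
Byte[3]=AB: continuation. acc=(acc<<6)|0x2B=0x2B, pending=1
Byte[4]=89: continuation. acc=(acc<<6)|0x09=0xAC9, pending=0

Answer: 0 0xAC9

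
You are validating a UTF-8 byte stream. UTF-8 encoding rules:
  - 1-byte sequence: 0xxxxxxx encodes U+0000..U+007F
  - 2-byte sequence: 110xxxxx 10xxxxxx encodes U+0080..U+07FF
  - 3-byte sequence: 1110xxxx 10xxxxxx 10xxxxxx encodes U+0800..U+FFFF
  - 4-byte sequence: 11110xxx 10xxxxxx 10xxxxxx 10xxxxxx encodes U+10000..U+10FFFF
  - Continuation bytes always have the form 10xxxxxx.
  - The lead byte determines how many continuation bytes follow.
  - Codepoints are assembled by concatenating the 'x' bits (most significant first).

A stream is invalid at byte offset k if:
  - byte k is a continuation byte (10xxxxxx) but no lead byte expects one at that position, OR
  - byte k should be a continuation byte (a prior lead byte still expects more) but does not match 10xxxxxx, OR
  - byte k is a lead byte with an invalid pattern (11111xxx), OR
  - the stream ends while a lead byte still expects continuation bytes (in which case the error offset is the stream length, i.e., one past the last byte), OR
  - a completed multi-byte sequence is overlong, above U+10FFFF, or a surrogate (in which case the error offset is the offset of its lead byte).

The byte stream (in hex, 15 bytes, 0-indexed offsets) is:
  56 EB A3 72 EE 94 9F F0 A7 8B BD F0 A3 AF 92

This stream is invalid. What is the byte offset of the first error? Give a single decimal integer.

Answer: 3

Derivation:
Byte[0]=56: 1-byte ASCII. cp=U+0056
Byte[1]=EB: 3-byte lead, need 2 cont bytes. acc=0xB
Byte[2]=A3: continuation. acc=(acc<<6)|0x23=0x2E3
Byte[3]=72: expected 10xxxxxx continuation. INVALID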